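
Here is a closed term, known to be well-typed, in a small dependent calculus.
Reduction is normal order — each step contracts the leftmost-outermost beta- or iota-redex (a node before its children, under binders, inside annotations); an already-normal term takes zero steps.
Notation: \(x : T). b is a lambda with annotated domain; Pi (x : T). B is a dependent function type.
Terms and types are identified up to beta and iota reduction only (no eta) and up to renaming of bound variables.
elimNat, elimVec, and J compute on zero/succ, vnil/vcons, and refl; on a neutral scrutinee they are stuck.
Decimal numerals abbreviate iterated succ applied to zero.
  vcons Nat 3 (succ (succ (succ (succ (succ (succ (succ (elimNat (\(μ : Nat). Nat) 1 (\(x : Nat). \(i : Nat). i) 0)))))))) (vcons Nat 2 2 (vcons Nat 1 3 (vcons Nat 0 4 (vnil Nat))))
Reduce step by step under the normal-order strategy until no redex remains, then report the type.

reduction (normal order):
  vcons Nat 3 (succ (succ (succ (succ (succ (succ (succ (elimNat (\(μ : Nat). Nat) 1 (\(x : Nat). \(i : Nat). i) 0)))))))) (vcons Nat 2 2 (vcons Nat 1 3 (vcons Nat 0 4 (vnil Nat))))
  ~> vcons Nat 3 8 (vcons Nat 2 2 (vcons Nat 1 3 (vcons Nat 0 4 (vnil Nat))))
type:
  Vec Nat 4


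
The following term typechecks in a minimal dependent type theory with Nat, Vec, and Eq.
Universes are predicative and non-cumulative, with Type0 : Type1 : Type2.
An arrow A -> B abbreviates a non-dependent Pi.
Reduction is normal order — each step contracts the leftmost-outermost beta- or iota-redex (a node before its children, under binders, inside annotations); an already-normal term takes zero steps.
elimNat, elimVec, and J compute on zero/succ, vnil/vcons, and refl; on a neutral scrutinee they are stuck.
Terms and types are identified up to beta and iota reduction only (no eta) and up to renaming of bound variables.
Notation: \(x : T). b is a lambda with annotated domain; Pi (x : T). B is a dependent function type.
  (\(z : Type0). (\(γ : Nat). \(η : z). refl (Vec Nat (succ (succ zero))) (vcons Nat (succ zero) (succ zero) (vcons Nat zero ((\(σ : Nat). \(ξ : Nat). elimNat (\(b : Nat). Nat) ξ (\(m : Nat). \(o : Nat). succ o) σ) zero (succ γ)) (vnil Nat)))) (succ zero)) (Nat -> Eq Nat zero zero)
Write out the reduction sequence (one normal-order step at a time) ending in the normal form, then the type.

normal-order reduction sequence:
  (\(z : Type0). (\(γ : Nat). \(η : z). refl (Vec Nat (succ (succ zero))) (vcons Nat (succ zero) (succ zero) (vcons Nat zero ((\(σ : Nat). \(ξ : Nat). elimNat (\(b : Nat). Nat) ξ (\(m : Nat). \(o : Nat). succ o) σ) zero (succ γ)) (vnil Nat)))) (succ zero)) (Nat -> Eq Nat zero zero)
  ~> (\(z : Nat). \(γ : Nat -> Eq Nat zero zero). refl (Vec Nat (succ (succ zero))) (vcons Nat (succ zero) (succ zero) (vcons Nat zero ((\(η : Nat). \(σ : Nat). elimNat (\(ξ : Nat). Nat) σ (\(b : Nat). \(m : Nat). succ m) η) zero (succ z)) (vnil Nat)))) (succ zero)
  ~> \(z : Nat -> Eq Nat zero zero). refl (Vec Nat (succ (succ zero))) (vcons Nat (succ zero) (succ zero) (vcons Nat zero ((\(γ : Nat). \(η : Nat). elimNat (\(σ : Nat). Nat) η (\(ξ : Nat). \(b : Nat). succ b) γ) zero (succ (succ zero))) (vnil Nat)))
  ~> \(z : Nat -> Eq Nat zero zero). refl (Vec Nat (succ (succ zero))) (vcons Nat (succ zero) (succ zero) (vcons Nat zero ((\(γ : Nat). elimNat (\(η : Nat). Nat) γ (\(σ : Nat). \(ξ : Nat). succ ξ) zero) (succ (succ zero))) (vnil Nat)))
  ~> \(z : Nat -> Eq Nat zero zero). refl (Vec Nat (succ (succ zero))) (vcons Nat (succ zero) (succ zero) (vcons Nat zero (elimNat (\(γ : Nat). Nat) (succ (succ zero)) (\(η : Nat). \(σ : Nat). succ σ) zero) (vnil Nat)))
  ~> \(z : Nat -> Eq Nat zero zero). refl (Vec Nat (succ (succ zero))) (vcons Nat (succ zero) (succ zero) (vcons Nat zero (succ (succ zero)) (vnil Nat)))
type:
  (Nat -> Eq Nat zero zero) -> Eq (Vec Nat (succ (succ zero))) (vcons Nat (succ zero) (succ zero) (vcons Nat zero (succ (succ zero)) (vnil Nat))) (vcons Nat (succ zero) (succ zero) (vcons Nat zero (succ (succ zero)) (vnil Nat)))


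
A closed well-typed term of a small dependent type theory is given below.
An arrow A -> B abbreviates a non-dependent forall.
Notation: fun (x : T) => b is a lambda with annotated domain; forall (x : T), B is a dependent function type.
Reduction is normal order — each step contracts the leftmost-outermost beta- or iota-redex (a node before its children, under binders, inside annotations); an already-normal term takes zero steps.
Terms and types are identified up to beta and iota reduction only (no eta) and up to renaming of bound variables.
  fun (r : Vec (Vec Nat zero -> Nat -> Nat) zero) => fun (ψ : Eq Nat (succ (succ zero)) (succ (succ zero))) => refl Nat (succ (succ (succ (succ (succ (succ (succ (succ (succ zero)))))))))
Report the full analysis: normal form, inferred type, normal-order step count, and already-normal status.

normal form:
  fun (r : Vec (Vec Nat zero -> Nat -> Nat) zero) => fun (ψ : Eq Nat (succ (succ zero)) (succ (succ zero))) => refl Nat (succ (succ (succ (succ (succ (succ (succ (succ (succ zero)))))))))
type:
  Vec (Vec Nat zero -> Nat -> Nat) zero -> Eq Nat (succ (succ zero)) (succ (succ zero)) -> Eq Nat (succ (succ (succ (succ (succ (succ (succ (succ (succ zero))))))))) (succ (succ (succ (succ (succ (succ (succ (succ (succ zero)))))))))
steps to reach normal form (normal order): 0
started in normal form: yes


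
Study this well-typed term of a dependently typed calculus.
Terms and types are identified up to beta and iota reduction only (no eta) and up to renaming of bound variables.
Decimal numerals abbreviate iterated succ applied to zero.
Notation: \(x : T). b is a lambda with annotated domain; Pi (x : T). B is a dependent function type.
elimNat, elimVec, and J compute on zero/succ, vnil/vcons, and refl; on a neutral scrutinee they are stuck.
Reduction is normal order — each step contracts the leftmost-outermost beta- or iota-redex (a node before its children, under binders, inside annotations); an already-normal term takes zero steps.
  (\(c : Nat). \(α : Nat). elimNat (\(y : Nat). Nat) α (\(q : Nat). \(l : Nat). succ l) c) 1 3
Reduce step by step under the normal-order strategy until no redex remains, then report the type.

normal-order reduction sequence:
  (\(c : Nat). \(α : Nat). elimNat (\(y : Nat). Nat) α (\(q : Nat). \(l : Nat). succ l) c) 1 3
  ~> (\(c : Nat). elimNat (\(α : Nat). Nat) c (\(y : Nat). \(q : Nat). succ q) 1) 3
  ~> elimNat (\(c : Nat). Nat) 3 (\(α : Nat). \(y : Nat). succ y) 1
  ~> (\(c : Nat). \(α : Nat). succ α) 0 (elimNat (\(y : Nat). Nat) 3 (\(q : Nat). \(l : Nat). succ l) 0)
  ~> (\(c : Nat). succ c) (elimNat (\(α : Nat). Nat) 3 (\(y : Nat). \(q : Nat). succ q) 0)
  ~> succ (elimNat (\(c : Nat). Nat) 3 (\(α : Nat). \(y : Nat). succ y) 0)
  ~> 4
inferred type:
  Nat


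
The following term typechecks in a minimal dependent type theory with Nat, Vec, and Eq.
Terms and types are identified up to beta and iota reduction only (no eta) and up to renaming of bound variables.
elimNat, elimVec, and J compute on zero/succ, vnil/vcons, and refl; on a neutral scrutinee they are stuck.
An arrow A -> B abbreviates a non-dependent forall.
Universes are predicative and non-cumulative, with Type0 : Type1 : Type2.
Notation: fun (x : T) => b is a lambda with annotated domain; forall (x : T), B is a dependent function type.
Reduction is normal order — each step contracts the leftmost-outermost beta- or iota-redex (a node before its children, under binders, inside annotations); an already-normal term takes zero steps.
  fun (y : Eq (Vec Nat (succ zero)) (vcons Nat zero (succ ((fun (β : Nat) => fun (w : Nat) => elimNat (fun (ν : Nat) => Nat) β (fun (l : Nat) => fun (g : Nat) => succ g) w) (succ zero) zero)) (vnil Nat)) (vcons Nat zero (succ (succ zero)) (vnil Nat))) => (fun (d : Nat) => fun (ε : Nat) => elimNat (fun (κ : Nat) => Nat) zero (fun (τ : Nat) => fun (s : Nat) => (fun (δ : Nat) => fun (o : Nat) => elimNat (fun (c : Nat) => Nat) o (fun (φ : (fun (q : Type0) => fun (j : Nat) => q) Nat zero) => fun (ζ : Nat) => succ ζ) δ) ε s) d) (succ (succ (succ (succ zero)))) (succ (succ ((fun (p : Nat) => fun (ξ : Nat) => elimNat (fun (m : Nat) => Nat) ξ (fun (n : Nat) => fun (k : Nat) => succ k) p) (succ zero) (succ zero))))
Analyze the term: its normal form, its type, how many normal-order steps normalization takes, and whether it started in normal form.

normal form:
  fun (y : Eq (Vec Nat (succ zero)) (vcons Nat zero (succ (succ zero)) (vnil Nat)) (vcons Nat zero (succ (succ zero)) (vnil Nat))) => succ (succ (succ (succ (succ (succ (succ (succ (succ (succ (succ (succ (succ (succ (succ (succ zero)))))))))))))))
type:
  Eq (Vec Nat (succ zero)) (vcons Nat zero (succ (succ zero)) (vnil Nat)) (vcons Nat zero (succ (succ zero)) (vnil Nat)) -> Nat
reduction steps (normal order): 110
started in normal form: no
first redex: a beta-redex


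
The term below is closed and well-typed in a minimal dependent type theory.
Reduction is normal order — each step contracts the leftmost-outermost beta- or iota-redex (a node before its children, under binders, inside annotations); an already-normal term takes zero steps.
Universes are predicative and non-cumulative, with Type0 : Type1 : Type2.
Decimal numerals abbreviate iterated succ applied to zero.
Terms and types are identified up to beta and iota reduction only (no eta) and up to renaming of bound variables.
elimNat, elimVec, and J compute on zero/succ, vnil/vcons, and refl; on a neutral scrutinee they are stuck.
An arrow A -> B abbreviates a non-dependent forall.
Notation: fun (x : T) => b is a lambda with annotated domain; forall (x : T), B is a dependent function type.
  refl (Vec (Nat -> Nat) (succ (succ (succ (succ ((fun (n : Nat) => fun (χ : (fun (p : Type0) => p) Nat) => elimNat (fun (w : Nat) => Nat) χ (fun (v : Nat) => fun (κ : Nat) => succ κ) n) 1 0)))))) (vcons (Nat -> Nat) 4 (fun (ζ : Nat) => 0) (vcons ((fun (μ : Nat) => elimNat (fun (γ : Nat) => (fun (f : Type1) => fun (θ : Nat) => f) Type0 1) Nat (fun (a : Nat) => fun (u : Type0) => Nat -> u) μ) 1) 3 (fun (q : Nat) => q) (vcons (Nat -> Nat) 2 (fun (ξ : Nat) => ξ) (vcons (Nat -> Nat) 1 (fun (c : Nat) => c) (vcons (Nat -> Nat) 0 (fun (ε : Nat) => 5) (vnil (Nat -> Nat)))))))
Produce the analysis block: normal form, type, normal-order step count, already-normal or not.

resulting normal form:
  refl (Vec (Nat -> Nat) 5) (vcons (Nat -> Nat) 4 (fun (n : Nat) => 0) (vcons (Nat -> Nat) 3 (fun (χ : Nat) => χ) (vcons (Nat -> Nat) 2 (fun (p : Nat) => p) (vcons (Nat -> Nat) 1 (fun (w : Nat) => w) (vcons (Nat -> Nat) 0 (fun (v : Nat) => 5) (vnil (Nat -> Nat)))))))
inferred type:
  Eq (Vec (Nat -> Nat) 5) (vcons (Nat -> Nat) 4 (fun (n : Nat) => 0) (vcons (Nat -> Nat) 3 (fun (χ : Nat) => χ) (vcons (Nat -> Nat) 2 (fun (p : Nat) => p) (vcons (Nat -> Nat) 1 (fun (w : Nat) => w) (vcons (Nat -> Nat) 0 (fun (v : Nat) => 5) (vnil (Nat -> Nat))))))) (vcons (Nat -> Nat) 4 (fun (κ : Nat) => 0) (vcons (Nat -> Nat) 3 (fun (ζ : Nat) => ζ) (vcons (Nat -> Nat) 2 (fun (μ : Nat) => μ) (vcons (Nat -> Nat) 1 (fun (γ : Nat) => γ) (vcons (Nat -> Nat) 0 (fun (f : Nat) => 5) (vnil (Nat -> Nat)))))))
reduction steps (normal order): 11
already normal: no
first contracted redex: a beta-redex


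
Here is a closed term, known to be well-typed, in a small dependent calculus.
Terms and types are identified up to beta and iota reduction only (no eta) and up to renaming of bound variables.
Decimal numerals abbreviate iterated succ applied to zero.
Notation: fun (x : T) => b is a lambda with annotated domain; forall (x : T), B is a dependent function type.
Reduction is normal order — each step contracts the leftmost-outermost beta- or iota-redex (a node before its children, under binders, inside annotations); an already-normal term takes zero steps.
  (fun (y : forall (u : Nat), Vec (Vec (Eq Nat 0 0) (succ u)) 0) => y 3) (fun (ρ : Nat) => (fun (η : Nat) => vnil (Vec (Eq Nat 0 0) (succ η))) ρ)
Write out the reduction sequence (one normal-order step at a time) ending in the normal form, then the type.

normal-order reduction:
  (fun (y : forall (u : Nat), Vec (Vec (Eq Nat 0 0) (succ u)) 0) => y 3) (fun (ρ : Nat) => (fun (η : Nat) => vnil (Vec (Eq Nat 0 0) (succ η))) ρ)
  ~> (fun (y : Nat) => (fun (u : Nat) => vnil (Vec (Eq Nat 0 0) (succ u))) y) 3
  ~> (fun (y : Nat) => vnil (Vec (Eq Nat 0 0) (succ y))) 3
  ~> vnil (Vec (Eq Nat 0 0) 4)
the term's type:
  Vec (Vec (Eq Nat 0 0) 4) 0


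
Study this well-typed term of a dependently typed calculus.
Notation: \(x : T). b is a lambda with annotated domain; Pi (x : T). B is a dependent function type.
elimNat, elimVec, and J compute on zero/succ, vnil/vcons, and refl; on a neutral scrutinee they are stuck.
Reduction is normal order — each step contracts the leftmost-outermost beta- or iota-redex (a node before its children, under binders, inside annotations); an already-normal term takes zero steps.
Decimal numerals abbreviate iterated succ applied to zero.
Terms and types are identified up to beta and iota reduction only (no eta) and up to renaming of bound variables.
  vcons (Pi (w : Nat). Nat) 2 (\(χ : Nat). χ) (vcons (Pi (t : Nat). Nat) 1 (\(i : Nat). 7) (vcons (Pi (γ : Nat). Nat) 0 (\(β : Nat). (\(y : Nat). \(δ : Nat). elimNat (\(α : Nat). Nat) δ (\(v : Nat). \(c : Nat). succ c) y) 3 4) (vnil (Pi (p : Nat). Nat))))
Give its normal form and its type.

reduced normal form:
  vcons (Pi (w : Nat). Nat) 2 (\(χ : Nat). χ) (vcons (Pi (t : Nat). Nat) 1 (\(i : Nat). 7) (vcons (Pi (γ : Nat). Nat) 0 (\(β : Nat). 7) (vnil (Pi (y : Nat). Nat))))
inferred type:
  Vec (Pi (w : Nat). Nat) 3


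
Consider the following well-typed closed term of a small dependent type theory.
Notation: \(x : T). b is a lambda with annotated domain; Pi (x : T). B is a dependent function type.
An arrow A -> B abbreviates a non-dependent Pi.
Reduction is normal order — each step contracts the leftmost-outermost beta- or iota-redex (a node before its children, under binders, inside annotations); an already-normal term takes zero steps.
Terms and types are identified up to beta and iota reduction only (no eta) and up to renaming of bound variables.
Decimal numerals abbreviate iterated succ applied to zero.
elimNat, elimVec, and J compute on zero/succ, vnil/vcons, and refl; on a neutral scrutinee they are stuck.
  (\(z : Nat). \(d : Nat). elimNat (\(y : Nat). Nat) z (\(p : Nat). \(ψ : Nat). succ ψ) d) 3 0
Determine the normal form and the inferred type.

reduced normal form:
  3
the term's type:
  Nat
observation: the first redex contracted is a beta-redex; the normal form is reached in 3 normal-order steps.


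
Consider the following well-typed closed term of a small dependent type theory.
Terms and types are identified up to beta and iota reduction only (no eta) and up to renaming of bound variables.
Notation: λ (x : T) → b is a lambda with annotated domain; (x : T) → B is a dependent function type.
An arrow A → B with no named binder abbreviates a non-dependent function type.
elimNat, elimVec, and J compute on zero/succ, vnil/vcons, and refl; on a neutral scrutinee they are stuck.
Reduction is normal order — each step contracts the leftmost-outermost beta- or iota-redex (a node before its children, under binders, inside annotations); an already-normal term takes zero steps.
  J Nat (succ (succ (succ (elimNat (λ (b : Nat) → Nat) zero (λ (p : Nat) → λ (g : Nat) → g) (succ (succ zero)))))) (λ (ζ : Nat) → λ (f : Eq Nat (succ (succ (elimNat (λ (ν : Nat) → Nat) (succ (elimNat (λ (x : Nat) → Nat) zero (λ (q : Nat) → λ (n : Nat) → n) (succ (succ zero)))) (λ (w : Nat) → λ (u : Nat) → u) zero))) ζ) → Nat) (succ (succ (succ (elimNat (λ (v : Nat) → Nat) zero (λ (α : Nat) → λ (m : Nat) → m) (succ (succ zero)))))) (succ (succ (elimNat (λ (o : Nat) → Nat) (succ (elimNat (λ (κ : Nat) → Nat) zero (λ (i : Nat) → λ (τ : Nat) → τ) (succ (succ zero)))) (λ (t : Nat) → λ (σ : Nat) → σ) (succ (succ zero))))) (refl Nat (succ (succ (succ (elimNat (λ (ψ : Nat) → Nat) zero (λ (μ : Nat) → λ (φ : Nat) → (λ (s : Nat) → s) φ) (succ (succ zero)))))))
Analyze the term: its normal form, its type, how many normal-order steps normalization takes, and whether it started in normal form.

reduced normal form:
  succ (succ (succ zero))
type:
  Nat
steps to reach normal form (normal order): 8
already normal: no
first contracted redex: a J iota-redex


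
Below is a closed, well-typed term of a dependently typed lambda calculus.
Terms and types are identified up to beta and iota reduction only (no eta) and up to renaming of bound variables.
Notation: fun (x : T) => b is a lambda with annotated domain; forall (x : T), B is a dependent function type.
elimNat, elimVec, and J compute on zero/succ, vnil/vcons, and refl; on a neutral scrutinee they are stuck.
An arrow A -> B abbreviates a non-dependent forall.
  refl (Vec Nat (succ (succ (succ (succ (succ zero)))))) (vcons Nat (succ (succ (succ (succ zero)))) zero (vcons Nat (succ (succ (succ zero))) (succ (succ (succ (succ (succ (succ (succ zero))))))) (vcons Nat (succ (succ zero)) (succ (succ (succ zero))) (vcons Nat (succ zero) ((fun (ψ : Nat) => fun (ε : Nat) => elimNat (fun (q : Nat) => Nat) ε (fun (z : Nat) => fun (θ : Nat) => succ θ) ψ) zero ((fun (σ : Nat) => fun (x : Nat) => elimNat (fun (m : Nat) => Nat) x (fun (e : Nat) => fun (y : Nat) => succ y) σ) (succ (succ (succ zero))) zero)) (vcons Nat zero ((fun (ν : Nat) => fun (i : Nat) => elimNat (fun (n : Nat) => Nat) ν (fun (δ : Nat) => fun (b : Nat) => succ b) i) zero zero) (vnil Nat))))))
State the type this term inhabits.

type:
  Eq (Vec Nat (succ (succ (succ (succ (succ zero)))))) (vcons Nat (succ (succ (succ (succ zero)))) zero (vcons Nat (succ (succ (succ zero))) (succ (succ (succ (succ (succ (succ (succ zero))))))) (vcons Nat (succ (succ zero)) (succ (succ (succ zero))) (vcons Nat (succ zero) (succ (succ (succ zero))) (vcons Nat zero zero (vnil Nat)))))) (vcons Nat (succ (succ (succ (succ zero)))) zero (vcons Nat (succ (succ (succ zero))) (succ (succ (succ (succ (succ (succ (succ zero))))))) (vcons Nat (succ (succ zero)) (succ (succ (succ zero))) (vcons Nat (succ zero) (succ (succ (succ zero))) (vcons Nat zero zero (vnil Nat))))))


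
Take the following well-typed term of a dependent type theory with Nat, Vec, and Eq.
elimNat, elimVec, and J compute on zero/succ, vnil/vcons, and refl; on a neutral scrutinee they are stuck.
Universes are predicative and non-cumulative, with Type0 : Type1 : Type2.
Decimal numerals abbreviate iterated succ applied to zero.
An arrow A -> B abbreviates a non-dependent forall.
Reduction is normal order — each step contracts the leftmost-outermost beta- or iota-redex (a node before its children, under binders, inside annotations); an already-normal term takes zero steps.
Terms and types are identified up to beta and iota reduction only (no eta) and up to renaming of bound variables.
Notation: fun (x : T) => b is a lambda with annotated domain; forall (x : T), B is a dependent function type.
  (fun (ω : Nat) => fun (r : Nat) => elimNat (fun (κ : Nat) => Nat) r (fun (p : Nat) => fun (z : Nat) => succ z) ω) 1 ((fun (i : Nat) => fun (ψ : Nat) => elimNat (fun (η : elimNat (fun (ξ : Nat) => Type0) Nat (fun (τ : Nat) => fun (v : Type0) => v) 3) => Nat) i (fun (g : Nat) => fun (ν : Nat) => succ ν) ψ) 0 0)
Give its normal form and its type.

resulting normal form:
  1
the term's type:
  Nat
observation: the first redex contracted is a beta-redex; the normal form is reached in 9 normal-order steps.


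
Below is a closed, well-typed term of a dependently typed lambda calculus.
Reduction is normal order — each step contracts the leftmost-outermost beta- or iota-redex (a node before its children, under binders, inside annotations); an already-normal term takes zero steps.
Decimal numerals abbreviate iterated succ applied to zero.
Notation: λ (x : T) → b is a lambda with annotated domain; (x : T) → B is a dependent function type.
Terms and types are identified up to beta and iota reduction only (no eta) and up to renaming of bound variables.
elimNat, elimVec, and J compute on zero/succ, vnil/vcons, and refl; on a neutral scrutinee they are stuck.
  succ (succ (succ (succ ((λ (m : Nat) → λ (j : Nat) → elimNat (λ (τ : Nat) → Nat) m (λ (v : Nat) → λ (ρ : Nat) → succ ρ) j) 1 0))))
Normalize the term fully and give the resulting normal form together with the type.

normal form:
  5
inferred type:
  Nat
observation: the term reaches its normal form after 3 normal-order steps.


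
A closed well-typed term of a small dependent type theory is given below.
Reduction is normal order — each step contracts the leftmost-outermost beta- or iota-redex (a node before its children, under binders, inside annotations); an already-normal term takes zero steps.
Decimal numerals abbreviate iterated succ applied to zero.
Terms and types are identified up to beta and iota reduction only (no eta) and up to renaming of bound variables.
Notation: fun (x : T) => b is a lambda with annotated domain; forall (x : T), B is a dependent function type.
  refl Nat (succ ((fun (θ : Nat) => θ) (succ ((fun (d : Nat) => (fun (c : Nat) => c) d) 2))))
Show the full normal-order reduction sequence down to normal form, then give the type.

reduction (normal order):
  refl Nat (succ ((fun (θ : Nat) => θ) (succ ((fun (d : Nat) => (fun (c : Nat) => c) d) 2))))
  ~> refl Nat (succ (succ ((fun (θ : Nat) => (fun (d : Nat) => d) θ) 2)))
  ~> refl Nat (succ (succ ((fun (θ : Nat) => θ) 2)))
  ~> refl Nat 4
inferred type:
  Eq Nat 4 4


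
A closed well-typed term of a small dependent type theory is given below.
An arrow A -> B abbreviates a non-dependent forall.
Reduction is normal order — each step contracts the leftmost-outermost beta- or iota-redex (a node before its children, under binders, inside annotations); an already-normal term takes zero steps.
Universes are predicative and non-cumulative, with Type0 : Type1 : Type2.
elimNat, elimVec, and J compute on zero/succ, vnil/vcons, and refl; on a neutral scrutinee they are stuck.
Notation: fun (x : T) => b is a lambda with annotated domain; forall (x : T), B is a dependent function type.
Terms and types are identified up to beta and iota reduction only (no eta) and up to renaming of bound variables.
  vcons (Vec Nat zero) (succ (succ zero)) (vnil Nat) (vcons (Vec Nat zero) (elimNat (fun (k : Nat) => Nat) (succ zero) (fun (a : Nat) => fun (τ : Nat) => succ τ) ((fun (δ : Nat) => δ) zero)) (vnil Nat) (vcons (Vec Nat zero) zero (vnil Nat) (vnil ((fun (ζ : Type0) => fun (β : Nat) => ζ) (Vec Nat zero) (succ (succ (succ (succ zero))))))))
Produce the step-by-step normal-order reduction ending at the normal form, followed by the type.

reduction (normal order):
  vcons (Vec Nat zero) (succ (succ zero)) (vnil Nat) (vcons (Vec Nat zero) (elimNat (fun (k : Nat) => Nat) (succ zero) (fun (a : Nat) => fun (τ : Nat) => succ τ) ((fun (δ : Nat) => δ) zero)) (vnil Nat) (vcons (Vec Nat zero) zero (vnil Nat) (vnil ((fun (ζ : Type0) => fun (β : Nat) => ζ) (Vec Nat zero) (succ (succ (succ (succ zero))))))))
  ~> vcons (Vec Nat zero) (succ (succ zero)) (vnil Nat) (vcons (Vec Nat zero) (elimNat (fun (k : Nat) => Nat) (succ zero) (fun (a : Nat) => fun (τ : Nat) => succ τ) zero) (vnil Nat) (vcons (Vec Nat zero) zero (vnil Nat) (vnil ((fun (δ : Type0) => fun (ζ : Nat) => δ) (Vec Nat zero) (succ (succ (succ (succ zero))))))))
  ~> vcons (Vec Nat zero) (succ (succ zero)) (vnil Nat) (vcons (Vec Nat zero) (succ zero) (vnil Nat) (vcons (Vec Nat zero) zero (vnil Nat) (vnil ((fun (k : Type0) => fun (a : Nat) => k) (Vec Nat zero) (succ (succ (succ (succ zero))))))))
  ~> vcons (Vec Nat zero) (succ (succ zero)) (vnil Nat) (vcons (Vec Nat zero) (succ zero) (vnil Nat) (vcons (Vec Nat zero) zero (vnil Nat) (vnil ((fun (k : Nat) => Vec Nat zero) (succ (succ (succ (succ zero))))))))
  ~> vcons (Vec Nat zero) (succ (succ zero)) (vnil Nat) (vcons (Vec Nat zero) (succ zero) (vnil Nat) (vcons (Vec Nat zero) zero (vnil Nat) (vnil (Vec Nat zero))))
inferred type:
  Vec (Vec Nat zero) (succ (succ (succ zero)))


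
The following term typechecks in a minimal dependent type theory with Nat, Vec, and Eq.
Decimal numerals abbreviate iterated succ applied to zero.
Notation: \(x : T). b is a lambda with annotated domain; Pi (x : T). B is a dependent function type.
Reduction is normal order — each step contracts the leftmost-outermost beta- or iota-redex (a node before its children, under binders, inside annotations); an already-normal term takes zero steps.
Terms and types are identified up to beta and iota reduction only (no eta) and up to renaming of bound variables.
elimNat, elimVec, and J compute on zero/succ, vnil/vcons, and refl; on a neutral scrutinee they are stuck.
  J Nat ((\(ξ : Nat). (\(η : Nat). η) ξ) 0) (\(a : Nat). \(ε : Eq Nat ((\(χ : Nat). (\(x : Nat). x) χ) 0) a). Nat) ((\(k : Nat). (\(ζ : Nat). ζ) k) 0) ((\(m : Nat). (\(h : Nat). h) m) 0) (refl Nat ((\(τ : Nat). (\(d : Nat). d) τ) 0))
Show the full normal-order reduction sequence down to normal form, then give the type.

reduction (normal order):
  J Nat ((\(ξ : Nat). (\(η : Nat). η) ξ) 0) (\(a : Nat). \(ε : Eq Nat ((\(χ : Nat). (\(x : Nat). x) χ) 0) a). Nat) ((\(k : Nat). (\(ζ : Nat). ζ) k) 0) ((\(m : Nat). (\(h : Nat). h) m) 0) (refl Nat ((\(τ : Nat). (\(d : Nat). d) τ) 0))
  ~> (\(ξ : Nat). (\(η : Nat). η) ξ) 0
  ~> (\(ξ : Nat). ξ) 0
  ~> 0
inferred type:
  Nat


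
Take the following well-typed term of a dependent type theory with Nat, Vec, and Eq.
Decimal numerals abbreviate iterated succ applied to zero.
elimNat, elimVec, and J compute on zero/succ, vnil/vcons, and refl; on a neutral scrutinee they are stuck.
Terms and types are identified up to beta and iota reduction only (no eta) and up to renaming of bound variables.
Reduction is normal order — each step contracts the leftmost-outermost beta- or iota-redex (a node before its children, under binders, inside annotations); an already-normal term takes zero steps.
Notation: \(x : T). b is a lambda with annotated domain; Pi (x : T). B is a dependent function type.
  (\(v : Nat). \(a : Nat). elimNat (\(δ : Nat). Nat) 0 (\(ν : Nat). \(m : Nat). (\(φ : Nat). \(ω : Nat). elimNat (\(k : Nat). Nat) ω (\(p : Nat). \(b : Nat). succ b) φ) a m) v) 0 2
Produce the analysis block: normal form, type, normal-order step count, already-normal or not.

resulting normal form:
  0
type:
  Nat
reduction steps (normal order): 3
already normal: no
first redex: a beta-redex


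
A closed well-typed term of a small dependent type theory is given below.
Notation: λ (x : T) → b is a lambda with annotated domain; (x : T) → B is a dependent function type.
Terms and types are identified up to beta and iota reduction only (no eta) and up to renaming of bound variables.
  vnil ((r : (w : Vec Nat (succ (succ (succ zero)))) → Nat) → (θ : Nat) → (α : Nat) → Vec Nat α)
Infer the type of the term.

type:
  Vec ((r : (w : Vec Nat (succ (succ (succ zero)))) → Nat) → (θ : Nat) → (α : Nat) → Vec Nat α) zero


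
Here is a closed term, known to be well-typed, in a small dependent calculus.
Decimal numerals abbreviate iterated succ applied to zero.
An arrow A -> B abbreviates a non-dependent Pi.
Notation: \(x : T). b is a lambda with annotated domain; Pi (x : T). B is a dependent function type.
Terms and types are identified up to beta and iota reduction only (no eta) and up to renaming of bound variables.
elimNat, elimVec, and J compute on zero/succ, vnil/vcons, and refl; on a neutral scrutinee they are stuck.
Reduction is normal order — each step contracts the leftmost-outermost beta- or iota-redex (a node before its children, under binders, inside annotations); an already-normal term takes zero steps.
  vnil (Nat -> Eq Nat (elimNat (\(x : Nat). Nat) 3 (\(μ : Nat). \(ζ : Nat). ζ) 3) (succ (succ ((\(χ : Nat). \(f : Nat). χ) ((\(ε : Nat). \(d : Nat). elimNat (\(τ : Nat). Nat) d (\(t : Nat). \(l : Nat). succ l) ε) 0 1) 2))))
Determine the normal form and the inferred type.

resulting normal form:
  vnil (Nat -> Eq Nat 3 3)
the term's type:
  Vec (Nat -> Eq Nat 3 3) 0
observation: the first redex contracted is an elimNat iota-redex; the normal form is reached in 15 normal-order steps.


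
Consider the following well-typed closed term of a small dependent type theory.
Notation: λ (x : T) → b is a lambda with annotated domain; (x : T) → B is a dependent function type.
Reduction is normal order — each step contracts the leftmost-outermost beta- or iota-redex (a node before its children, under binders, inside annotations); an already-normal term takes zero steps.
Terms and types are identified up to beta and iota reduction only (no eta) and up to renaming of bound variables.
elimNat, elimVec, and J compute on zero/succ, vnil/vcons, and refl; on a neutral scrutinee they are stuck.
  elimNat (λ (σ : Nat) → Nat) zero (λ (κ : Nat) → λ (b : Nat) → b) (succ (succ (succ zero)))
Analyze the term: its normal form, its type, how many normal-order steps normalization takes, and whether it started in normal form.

normal form:
  zero
the term's type:
  Nat
reduction steps (normal order): 10
term was already normal: no
first redex: an elimNat iota-redex


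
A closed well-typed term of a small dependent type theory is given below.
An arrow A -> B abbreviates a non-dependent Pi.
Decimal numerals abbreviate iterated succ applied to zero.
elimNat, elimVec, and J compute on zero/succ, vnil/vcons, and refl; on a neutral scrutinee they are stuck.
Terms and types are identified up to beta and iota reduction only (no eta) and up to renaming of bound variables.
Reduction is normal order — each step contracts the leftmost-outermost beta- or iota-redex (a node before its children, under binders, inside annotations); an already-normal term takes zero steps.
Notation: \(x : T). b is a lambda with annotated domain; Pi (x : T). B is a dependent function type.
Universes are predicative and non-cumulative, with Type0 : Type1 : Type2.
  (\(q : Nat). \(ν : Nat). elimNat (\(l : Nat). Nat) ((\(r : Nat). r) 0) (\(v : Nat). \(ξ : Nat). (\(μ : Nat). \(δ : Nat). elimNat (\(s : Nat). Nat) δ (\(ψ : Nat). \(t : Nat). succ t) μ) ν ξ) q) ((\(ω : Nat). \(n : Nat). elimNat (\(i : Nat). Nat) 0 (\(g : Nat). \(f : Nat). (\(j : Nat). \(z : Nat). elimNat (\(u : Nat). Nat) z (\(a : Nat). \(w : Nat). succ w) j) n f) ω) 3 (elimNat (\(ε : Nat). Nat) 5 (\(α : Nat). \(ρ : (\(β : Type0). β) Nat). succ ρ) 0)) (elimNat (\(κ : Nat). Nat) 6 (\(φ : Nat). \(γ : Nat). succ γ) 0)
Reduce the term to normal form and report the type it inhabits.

reduced normal form:
  90
the term's type:
  Nat
observation: the leftmost-outermost redex is a beta-redex, and normalization takes 140 steps.


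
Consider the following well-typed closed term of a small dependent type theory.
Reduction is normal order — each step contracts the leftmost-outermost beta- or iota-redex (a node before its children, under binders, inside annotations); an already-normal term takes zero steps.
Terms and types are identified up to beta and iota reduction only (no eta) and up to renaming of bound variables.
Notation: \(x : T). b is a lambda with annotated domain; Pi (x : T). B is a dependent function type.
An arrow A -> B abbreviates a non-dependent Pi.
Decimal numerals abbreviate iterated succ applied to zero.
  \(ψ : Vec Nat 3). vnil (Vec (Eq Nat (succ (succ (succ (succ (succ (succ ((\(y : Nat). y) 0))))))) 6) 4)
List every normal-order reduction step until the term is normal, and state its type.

normal-order reduction sequence:
  \(ψ : Vec Nat 3). vnil (Vec (Eq Nat (succ (succ (succ (succ (succ (succ ((\(y : Nat). y) 0))))))) 6) 4)
  ~> \(ψ : Vec Nat 3). vnil (Vec (Eq Nat 6 6) 4)
inferred type:
  Vec Nat 3 -> Vec (Vec (Eq Nat 6 6) 4) 0


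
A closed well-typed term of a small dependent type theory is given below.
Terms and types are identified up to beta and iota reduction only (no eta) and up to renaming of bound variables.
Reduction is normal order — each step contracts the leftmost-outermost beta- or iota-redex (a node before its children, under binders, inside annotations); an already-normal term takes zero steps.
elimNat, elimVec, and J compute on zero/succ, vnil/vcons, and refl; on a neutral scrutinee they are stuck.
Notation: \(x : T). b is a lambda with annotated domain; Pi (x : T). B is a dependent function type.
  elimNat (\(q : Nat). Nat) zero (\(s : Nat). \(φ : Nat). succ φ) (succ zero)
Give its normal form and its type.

normal form:
  succ zero
inferred type:
  Nat
observation: normalization takes exactly 4 steps under the normal-order strategy.


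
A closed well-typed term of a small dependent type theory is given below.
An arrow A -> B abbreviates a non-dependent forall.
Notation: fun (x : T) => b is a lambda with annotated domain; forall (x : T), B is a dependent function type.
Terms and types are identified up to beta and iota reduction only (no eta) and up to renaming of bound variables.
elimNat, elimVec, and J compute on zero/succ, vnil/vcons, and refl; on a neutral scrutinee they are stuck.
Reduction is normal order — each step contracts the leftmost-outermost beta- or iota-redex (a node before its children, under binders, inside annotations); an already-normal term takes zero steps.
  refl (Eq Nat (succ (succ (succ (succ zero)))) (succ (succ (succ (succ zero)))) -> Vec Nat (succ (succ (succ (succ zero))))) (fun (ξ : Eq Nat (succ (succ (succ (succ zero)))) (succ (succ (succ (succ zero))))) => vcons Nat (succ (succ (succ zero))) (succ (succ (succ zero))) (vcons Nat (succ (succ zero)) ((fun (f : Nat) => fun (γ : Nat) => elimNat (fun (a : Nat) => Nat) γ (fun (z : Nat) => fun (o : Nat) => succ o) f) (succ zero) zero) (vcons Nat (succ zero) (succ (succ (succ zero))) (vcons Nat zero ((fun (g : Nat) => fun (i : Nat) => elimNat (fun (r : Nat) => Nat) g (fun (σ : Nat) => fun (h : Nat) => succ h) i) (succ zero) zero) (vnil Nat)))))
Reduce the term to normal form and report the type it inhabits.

reduced normal form:
  refl (Eq Nat (succ (succ (succ (succ zero)))) (succ (succ (succ (succ zero)))) -> Vec Nat (succ (succ (succ (succ zero))))) (fun (ξ : Eq Nat (succ (succ (succ (succ zero)))) (succ (succ (succ (succ zero))))) => vcons Nat (succ (succ (succ zero))) (succ (succ (succ zero))) (vcons Nat (succ (succ zero)) (succ zero) (vcons Nat (succ zero) (succ (succ (succ zero))) (vcons Nat zero (succ zero) (vnil Nat)))))
inferred type:
  Eq (Eq Nat (succ (succ (succ (succ zero)))) (succ (succ (succ (succ zero)))) -> Vec Nat (succ (succ (succ (succ zero))))) (fun (ξ : Eq Nat (succ (succ (succ (succ zero)))) (succ (succ (succ (succ zero))))) => vcons Nat (succ (succ (succ zero))) (succ (succ (succ zero))) (vcons Nat (succ (succ zero)) (succ zero) (vcons Nat (succ zero) (succ (succ (succ zero))) (vcons Nat zero (succ zero) (vnil Nat))))) (fun (f : Eq Nat (succ (succ (succ (succ zero)))) (succ (succ (succ (succ zero))))) => vcons Nat (succ (succ (succ zero))) (succ (succ (succ zero))) (vcons Nat (succ (succ zero)) (succ zero) (vcons Nat (succ zero) (succ (succ (succ zero))) (vcons Nat zero (succ zero) (vnil Nat)))))
observation: contracting a beta-redex first, the term normalizes in 9 steps.


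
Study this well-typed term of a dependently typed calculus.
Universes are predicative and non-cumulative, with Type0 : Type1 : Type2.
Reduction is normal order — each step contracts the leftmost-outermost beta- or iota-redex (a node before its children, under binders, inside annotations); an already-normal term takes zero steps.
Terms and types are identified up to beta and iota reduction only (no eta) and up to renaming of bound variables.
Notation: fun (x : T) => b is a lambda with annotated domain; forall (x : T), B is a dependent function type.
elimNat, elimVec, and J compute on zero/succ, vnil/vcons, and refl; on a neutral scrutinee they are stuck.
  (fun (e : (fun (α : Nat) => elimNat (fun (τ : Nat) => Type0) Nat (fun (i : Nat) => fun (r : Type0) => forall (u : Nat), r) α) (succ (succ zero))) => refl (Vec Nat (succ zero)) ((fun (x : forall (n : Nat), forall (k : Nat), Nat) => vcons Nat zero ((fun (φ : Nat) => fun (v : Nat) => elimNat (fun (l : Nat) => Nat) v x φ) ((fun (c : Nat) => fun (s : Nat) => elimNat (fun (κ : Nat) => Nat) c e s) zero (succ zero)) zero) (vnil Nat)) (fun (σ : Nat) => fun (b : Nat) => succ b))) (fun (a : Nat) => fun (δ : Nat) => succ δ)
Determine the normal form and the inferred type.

normal form:
  refl (Vec Nat (succ zero)) (vcons Nat zero (succ zero) (vnil Nat))
inferred type:
  Eq (Vec Nat (succ zero)) (vcons Nat zero (succ zero) (vnil Nat)) (vcons Nat zero (succ zero) (vnil Nat))


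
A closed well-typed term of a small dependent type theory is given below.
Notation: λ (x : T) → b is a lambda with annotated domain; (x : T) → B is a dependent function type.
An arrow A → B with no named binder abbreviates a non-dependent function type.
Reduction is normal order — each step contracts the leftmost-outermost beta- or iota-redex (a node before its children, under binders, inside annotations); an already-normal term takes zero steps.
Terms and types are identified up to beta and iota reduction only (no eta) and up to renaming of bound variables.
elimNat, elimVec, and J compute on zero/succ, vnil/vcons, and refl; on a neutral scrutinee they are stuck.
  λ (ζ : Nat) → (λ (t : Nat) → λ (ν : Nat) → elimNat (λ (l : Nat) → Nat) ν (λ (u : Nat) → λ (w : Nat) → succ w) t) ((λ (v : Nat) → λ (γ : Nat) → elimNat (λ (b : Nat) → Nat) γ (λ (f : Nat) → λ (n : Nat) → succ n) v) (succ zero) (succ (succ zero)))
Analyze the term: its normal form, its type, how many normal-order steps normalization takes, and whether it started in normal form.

normal form:
  λ (ζ : Nat) → λ (t : Nat) → succ (succ (succ t))
type:
  Nat → Nat → Nat
normal-order step count: 17
started in normal form: no
first contracted redex: a beta-redex


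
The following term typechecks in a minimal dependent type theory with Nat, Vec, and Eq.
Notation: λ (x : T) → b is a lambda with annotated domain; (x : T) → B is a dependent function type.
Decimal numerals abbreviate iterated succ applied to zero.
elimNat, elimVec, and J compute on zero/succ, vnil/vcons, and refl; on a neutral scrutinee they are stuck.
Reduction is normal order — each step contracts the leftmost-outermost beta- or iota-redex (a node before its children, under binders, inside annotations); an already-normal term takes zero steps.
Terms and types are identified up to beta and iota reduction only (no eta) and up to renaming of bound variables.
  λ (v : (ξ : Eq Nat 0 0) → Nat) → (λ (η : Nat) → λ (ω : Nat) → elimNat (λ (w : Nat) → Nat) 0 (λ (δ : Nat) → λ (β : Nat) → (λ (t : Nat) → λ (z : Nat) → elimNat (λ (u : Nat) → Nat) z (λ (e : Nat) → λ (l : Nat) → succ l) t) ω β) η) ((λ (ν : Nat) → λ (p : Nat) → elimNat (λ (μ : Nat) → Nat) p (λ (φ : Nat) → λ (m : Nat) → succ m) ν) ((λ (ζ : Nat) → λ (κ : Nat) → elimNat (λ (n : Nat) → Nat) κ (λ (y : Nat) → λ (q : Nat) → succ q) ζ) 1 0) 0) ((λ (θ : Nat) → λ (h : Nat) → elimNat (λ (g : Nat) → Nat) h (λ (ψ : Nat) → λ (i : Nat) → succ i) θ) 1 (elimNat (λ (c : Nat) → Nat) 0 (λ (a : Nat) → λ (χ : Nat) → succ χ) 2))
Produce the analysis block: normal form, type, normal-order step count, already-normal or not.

resulting normal form:
  λ (v : (ξ : Eq Nat 0 0) → Nat) → 3
inferred type:
  (v : (ξ : Eq Nat 0 0) → Nat) → Nat
steps to reach normal form (normal order): 43
already normal: no
first redex: a beta-redex


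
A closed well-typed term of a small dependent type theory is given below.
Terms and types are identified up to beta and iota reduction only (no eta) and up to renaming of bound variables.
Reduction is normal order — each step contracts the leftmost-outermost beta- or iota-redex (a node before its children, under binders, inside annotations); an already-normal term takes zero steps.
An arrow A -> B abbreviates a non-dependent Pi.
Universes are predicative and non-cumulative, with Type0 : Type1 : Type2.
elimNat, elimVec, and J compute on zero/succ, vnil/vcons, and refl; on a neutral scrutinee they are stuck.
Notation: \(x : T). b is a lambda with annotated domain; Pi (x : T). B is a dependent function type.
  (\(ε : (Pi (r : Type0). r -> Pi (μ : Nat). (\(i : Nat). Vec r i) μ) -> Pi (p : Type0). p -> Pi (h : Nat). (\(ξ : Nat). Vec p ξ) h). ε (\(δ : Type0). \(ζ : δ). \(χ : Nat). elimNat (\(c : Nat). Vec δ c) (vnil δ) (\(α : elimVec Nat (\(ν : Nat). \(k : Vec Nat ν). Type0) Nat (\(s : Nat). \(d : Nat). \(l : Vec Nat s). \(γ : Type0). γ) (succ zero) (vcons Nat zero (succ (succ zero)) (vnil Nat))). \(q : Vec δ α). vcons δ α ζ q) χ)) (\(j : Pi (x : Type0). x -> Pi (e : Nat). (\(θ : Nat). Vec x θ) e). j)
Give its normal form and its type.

resulting normal form:
  \(ε : Type0). \(r : ε). \(μ : Nat). elimNat (\(i : Nat). Vec ε i) (vnil ε) (\(p : Nat). \(h : Vec ε p). vcons ε p r h) μ
the term's type:
  Pi (ε : Type0). ε -> Pi (r : Nat). Vec ε r
observation: normalization takes exactly 8 steps under the normal-order strategy.
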